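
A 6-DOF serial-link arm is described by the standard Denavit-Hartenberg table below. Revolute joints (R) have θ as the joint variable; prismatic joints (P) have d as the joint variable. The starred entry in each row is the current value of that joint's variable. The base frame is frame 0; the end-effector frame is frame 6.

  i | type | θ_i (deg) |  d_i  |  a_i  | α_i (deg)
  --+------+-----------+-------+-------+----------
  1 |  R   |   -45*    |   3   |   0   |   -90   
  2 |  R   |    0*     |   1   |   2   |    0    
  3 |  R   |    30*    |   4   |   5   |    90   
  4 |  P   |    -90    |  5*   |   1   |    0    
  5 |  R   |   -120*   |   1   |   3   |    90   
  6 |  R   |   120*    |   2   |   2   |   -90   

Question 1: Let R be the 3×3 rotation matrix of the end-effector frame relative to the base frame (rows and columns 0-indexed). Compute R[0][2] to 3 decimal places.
-0.024

End-effector z-axis (col 2 of R) = (-0.0237,-0.5887,-0.8080)
R[0][2] = -0.0237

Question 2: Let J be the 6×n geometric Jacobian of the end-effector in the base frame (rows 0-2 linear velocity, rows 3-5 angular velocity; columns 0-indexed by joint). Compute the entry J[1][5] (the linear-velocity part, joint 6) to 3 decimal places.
-1.177

axis z_5 = (0.9186,0.3062,-0.2500); lever o_n−o_5 = (2.6263,-0.8839,0.5670)
cross product → J_v[:, 5] = (-0.0474,-1.1774,-1.6160)
J_ω[:, 5] = z_5
entry J[1][5] = -1.1774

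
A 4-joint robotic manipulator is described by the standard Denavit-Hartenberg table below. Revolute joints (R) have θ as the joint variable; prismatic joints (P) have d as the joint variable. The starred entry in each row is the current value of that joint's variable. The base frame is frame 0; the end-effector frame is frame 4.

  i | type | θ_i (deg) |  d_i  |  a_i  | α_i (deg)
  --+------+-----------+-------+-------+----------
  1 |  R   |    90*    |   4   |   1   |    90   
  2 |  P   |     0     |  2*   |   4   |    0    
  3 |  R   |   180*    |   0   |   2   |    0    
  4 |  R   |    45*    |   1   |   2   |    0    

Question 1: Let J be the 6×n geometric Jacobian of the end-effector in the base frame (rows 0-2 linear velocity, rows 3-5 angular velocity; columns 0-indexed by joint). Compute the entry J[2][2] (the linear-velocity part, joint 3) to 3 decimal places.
-3.414

axis z_2 = (1.0000,-0.0000,0.0000); lever o_n−o_2 = (1.0000,-3.4142,-1.4142)
cross product → J_v[:, 2] = (0.0000,1.4142,-3.4142)
J_ω[:, 2] = z_2
entry J[2][2] = -3.4142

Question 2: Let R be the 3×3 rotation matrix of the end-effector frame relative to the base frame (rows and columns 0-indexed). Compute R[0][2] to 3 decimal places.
End-effector z-axis (col 2 of R) = (1.0000,-0.0000,0.0000)
R[0][2] = 1.0000

1.000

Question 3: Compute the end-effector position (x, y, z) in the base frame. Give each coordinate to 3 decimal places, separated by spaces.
after link 1: o_1 = (0.0000, 1.0000, 4.0000)
after link 2: o_2 = (2.0000, 5.0000, 4.0000)
after link 3: o_3 = (2.0000, 3.0000, 4.0000)
after link 4: o_4 = (3.0000, 1.5858, 2.5858)

3.000 1.586 2.586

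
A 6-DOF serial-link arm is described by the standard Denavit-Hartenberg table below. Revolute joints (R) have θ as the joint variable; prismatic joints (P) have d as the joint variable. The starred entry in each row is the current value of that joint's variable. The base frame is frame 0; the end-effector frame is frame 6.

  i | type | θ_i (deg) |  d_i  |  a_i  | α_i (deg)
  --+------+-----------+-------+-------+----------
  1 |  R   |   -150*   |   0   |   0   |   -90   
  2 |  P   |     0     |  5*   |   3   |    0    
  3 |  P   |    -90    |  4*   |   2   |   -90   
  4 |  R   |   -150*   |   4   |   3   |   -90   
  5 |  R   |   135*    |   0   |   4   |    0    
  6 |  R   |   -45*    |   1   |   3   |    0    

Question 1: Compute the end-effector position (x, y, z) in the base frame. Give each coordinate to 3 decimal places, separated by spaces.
after link 1: o_1 = (0.0000, 0.0000, 0.0000)
after link 2: o_2 = (-0.0981, -5.8301, 0.0000)
after link 3: o_3 = (1.9019, -9.2942, 2.0000)
after link 4: o_4 = (-0.8122, -12.5933, -0.5981)
after link 5: o_5 = (0.9302, -9.9543, 1.8514)
after link 6: o_6 = (3.9613, -9.2043, 2.3514)

3.961 -9.204 2.351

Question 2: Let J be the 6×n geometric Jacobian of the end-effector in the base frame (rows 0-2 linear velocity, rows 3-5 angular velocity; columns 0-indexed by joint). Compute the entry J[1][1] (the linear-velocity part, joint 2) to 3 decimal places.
-0.866

prismatic axis z_1 = (0.5000,-0.8660,0.0000)
J_v[:, 1] = z_1; J_ω[:, 1] = (0,0,0)
entry J[1][1] = -0.8660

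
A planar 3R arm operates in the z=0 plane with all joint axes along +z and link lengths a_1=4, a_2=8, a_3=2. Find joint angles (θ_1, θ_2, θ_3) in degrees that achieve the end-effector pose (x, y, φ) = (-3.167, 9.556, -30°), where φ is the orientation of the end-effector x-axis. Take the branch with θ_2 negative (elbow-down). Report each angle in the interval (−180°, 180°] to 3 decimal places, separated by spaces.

wrist centre = target − a_3·(cos φ, sin φ) = (-4.8991, 10.5560)
cos θ_2 = (135.4298−4²−8²)/(2·4·8) = 0.8661; θ_2 = -29.9925° (elbow-down)
β = atan2(10.5560,-4.8991) = 114.8961°; ψ = atan2(-3.9991,10.9287) = -20.0988°
θ_1 = β − ψ = 134.9949°
θ_3 = φ − θ_1 − θ_2 = -135.0024° (wrapped to (-180°,180°])

134.995 -29.992 -135.002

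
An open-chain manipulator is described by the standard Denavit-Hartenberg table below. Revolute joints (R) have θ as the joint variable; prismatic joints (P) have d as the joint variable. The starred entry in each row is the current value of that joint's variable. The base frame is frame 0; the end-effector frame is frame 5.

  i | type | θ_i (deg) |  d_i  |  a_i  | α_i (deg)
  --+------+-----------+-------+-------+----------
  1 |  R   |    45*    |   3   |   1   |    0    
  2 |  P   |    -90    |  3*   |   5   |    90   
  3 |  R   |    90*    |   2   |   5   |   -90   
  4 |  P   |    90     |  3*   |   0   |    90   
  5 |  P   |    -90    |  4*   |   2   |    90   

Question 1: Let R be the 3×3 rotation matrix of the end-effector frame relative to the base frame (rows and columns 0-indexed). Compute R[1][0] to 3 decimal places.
End-effector x-axis (col 0 of R) = (0.7071,-0.7071,0.0000)
R[1][0] = -0.7071

-0.707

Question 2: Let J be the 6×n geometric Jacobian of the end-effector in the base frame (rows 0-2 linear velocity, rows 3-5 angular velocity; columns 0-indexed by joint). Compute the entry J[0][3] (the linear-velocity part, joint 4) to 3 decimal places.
prismatic axis z_3 = (-0.7071,0.7071,0.0000)
J_v[:, 3] = z_3; J_ω[:, 3] = (0,0,0)
entry J[0][3] = -0.7071

-0.707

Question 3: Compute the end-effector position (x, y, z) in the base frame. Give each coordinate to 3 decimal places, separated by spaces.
after link 1: o_1 = (0.7071, 0.7071, 3.0000)
after link 2: o_2 = (4.2426, -2.8284, 6.0000)
after link 3: o_3 = (2.8284, -4.2426, 11.0000)
after link 4: o_4 = (0.7071, -2.1213, 11.0000)
after link 5: o_5 = (2.1213, -3.5355, 15.0000)

2.121 -3.536 15.000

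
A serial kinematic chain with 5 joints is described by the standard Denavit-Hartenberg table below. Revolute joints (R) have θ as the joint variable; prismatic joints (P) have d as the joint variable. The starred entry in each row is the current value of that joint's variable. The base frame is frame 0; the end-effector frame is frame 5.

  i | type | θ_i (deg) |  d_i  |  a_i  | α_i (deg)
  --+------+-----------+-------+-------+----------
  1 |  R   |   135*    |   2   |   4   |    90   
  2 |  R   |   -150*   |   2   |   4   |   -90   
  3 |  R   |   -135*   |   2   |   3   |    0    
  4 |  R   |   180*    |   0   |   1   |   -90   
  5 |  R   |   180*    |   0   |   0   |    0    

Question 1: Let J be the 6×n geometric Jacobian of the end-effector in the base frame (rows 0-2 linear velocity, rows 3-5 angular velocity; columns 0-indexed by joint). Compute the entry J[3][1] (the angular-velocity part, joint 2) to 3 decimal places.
axis z_1 = (0.7071,0.7071,0.0000); lever o_n−o_1 = (3.2906,1.5379,-3.0249)
cross product → J_v[:, 1] = (-2.1390,2.1390,-1.2394)
J_ω[:, 1] = z_1
entry J[3][1] = 0.7071

0.707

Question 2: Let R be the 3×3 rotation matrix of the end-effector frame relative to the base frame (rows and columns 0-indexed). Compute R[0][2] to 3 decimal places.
End-effector z-axis (col 2 of R) = (-0.9330,-0.0670,0.3536)
R[0][2] = -0.9330

-0.933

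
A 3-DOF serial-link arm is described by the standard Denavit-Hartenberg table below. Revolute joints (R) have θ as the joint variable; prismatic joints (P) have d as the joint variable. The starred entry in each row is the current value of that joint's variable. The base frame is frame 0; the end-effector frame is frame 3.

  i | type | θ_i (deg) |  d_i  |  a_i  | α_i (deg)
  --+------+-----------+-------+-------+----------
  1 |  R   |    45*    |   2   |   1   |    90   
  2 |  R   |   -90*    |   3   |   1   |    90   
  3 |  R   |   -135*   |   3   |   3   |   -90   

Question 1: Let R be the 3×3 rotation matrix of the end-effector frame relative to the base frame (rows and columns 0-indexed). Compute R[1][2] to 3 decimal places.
End-effector z-axis (col 2 of R) = (-0.5000,0.5000,-0.7071)
R[1][2] = 0.5000

0.500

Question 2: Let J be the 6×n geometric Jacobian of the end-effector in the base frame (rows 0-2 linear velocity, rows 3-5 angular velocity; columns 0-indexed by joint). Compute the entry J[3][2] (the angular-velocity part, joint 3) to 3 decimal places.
axis z_2 = (-0.7071,-0.7071,-0.0000); lever o_n−o_2 = (-3.6213,-0.6213,2.1213)
cross product → J_v[:, 2] = (-1.5000,1.5000,-2.1213)
J_ω[:, 2] = z_2
entry J[3][2] = -0.7071

-0.707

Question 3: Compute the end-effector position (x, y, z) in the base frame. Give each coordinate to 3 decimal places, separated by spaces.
after link 1: o_1 = (0.7071, 0.7071, 2.0000)
after link 2: o_2 = (2.8284, -1.4142, 1.0000)
after link 3: o_3 = (-0.7929, -2.0355, 3.1213)

-0.793 -2.036 3.121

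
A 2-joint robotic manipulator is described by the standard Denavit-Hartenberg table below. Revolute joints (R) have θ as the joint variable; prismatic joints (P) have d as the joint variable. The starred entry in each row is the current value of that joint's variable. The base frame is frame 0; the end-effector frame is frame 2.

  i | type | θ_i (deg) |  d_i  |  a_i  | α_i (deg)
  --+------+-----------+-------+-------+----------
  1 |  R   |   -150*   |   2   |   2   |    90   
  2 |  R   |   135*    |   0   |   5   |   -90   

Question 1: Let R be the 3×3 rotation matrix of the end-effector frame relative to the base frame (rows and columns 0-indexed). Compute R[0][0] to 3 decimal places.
End-effector x-axis (col 0 of R) = (0.6124,0.3536,0.7071)
R[0][0] = 0.6124

0.612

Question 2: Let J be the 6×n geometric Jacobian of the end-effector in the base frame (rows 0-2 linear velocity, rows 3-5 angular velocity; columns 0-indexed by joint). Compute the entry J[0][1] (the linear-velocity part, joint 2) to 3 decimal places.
3.062

axis z_1 = (-0.5000,0.8660,0.0000); lever o_n−o_1 = (3.0619,1.7678,3.5355)
cross product → J_v[:, 1] = (3.0619,1.7678,-3.5355)
J_ω[:, 1] = z_1
entry J[0][1] = 3.0619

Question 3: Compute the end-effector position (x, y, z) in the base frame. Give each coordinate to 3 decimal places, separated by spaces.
1.330 0.768 5.536

after link 1: o_1 = (-1.7321, -1.0000, 2.0000)
after link 2: o_2 = (1.3298, 0.7678, 5.5355)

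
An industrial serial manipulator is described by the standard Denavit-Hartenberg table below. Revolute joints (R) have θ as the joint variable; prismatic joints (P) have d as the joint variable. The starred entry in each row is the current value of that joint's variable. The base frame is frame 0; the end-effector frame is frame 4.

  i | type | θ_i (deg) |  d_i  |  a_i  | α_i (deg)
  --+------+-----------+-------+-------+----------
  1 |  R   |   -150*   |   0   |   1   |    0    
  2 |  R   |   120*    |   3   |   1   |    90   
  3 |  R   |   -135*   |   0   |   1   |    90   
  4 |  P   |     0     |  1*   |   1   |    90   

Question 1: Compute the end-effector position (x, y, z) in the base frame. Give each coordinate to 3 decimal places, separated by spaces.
-1.837 0.061 2.293

after link 1: o_1 = (-0.8660, -0.5000, 0.0000)
after link 2: o_2 = (-0.0000, -1.0000, 3.0000)
after link 3: o_3 = (-0.6124, -0.6464, 2.2929)
after link 4: o_4 = (-1.8371, 0.0607, 2.2929)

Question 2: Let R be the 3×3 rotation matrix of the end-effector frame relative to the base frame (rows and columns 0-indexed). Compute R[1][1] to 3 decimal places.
0.354

End-effector y-axis (col 1 of R) = (-0.6124,0.3536,0.7071)
R[1][1] = 0.3536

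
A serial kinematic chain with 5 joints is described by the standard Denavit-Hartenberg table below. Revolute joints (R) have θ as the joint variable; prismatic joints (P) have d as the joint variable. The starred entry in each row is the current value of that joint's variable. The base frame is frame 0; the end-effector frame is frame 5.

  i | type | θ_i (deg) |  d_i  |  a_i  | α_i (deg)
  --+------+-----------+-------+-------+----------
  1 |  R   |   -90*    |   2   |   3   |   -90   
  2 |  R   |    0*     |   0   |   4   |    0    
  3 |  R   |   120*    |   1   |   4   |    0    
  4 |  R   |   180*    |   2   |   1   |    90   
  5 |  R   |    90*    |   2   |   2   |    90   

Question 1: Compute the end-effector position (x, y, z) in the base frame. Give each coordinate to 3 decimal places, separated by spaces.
after link 1: o_1 = (0.0000, -3.0000, 2.0000)
after link 2: o_2 = (0.0000, -7.0000, 2.0000)
after link 3: o_3 = (1.0000, -5.0000, -1.4641)
after link 4: o_4 = (3.0000, -5.5000, -0.5981)
after link 5: o_5 = (5.0000, -3.7679, 0.4019)

5.000 -3.768 0.402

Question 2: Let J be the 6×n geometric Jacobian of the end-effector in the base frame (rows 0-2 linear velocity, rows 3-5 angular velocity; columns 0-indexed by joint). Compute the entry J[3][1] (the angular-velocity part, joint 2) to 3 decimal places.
1.000

axis z_1 = (1.0000,0.0000,0.0000); lever o_n−o_1 = (5.0000,-0.7679,-1.5981)
cross product → J_v[:, 1] = (-0.0000,1.5981,-0.7679)
J_ω[:, 1] = z_1
entry J[3][1] = 1.0000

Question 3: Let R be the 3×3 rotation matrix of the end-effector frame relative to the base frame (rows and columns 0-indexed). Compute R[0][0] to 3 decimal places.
1.000

End-effector x-axis (col 0 of R) = (1.0000,-0.0000,0.0000)
R[0][0] = 1.0000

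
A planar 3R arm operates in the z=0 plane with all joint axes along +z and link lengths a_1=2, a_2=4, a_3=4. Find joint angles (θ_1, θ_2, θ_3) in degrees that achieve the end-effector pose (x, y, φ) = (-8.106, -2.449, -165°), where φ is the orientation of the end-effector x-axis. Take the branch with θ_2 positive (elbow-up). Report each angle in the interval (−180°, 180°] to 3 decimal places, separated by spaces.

134.983 90.015 -29.999

wrist centre = target − a_3·(cos φ, sin φ) = (-4.2423, -1.4137)
cos θ_2 = (19.9957−2²−4²)/(2·2·4) = -0.0003; θ_2 = 90.0154° (elbow-up)
β = atan2(-1.4137,-4.2423) = -161.5696°; ψ = atan2(4.0000,1.9989) = 63.4473°
θ_1 = β − ψ = -225.0169°
θ_3 = φ − θ_1 − θ_2 = -29.9985° (wrapped to (-180°,180°])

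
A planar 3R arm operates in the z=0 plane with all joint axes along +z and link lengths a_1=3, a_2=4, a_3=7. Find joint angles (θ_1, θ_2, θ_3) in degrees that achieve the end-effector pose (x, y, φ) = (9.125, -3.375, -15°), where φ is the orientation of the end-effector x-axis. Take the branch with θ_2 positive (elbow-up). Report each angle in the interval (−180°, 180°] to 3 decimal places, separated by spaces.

-120.008 134.998 -29.990

wrist centre = target − a_3·(cos φ, sin φ) = (2.3635, -1.5633)
cos θ_2 = (8.0300−3²−4²)/(2·3·4) = -0.7071; θ_2 = 134.9980° (elbow-up)
β = atan2(-1.5633,2.3635) = -33.4812°; ψ = atan2(2.8285,0.1717) = 86.5268°
θ_1 = β − ψ = -120.0081°
θ_3 = φ − θ_1 − θ_2 = -29.9899° (wrapped to (-180°,180°])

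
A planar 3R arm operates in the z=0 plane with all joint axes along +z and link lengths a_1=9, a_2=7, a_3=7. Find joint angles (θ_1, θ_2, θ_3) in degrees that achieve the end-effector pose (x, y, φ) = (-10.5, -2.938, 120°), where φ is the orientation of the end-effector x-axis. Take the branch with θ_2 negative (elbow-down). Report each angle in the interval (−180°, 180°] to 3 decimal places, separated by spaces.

-90.000 -89.999 -60.001

wrist centre = target − a_3·(cos φ, sin φ) = (-7.0000, -9.0002)
cos θ_2 = (130.0032−9²−7²)/(2·9·7) = 0.0000; θ_2 = -89.9985° (elbow-down)
β = atan2(-9.0002,-7.0000) = -127.8744°; ψ = atan2(-7.0000,9.0002) = -37.8744°
θ_1 = β − ψ = -90.0000°
θ_3 = φ − θ_1 − θ_2 = -60.0015° (wrapped to (-180°,180°])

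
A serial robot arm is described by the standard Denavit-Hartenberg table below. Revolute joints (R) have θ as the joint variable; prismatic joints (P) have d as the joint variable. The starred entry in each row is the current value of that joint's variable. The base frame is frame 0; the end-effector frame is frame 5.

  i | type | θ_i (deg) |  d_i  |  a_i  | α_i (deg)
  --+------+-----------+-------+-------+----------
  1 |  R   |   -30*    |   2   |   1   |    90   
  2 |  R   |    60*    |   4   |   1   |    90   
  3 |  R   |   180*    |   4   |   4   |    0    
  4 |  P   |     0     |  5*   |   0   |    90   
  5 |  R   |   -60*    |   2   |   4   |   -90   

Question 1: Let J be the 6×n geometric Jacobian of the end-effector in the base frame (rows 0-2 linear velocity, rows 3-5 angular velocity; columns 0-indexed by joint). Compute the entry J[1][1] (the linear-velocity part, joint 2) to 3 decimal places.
axis z_1 = (-0.5000,-0.8660,0.0000); lever o_n−o_1 = (-1.0131,-6.3433,-7.0981)
cross product → J_v[:, 1] = (6.1471,-3.5490,2.2942)
J_ω[:, 1] = z_1
entry J[1][1] = -3.5490

-3.549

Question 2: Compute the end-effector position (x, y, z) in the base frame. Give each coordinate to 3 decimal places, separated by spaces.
after link 1: o_1 = (0.8660, -0.5000, 2.0000)
after link 2: o_2 = (-0.7010, -4.2141, 2.8660)
after link 3: o_3 = (0.5670, -4.9462, -2.5981)
after link 4: o_4 = (4.3170, -7.1112, -5.0981)
after link 5: o_5 = (-0.1471, -6.8433, -5.0981)

-0.147 -6.843 -5.098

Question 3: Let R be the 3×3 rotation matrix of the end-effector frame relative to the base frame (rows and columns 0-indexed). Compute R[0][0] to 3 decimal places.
End-effector x-axis (col 0 of R) = (-0.8660,0.5000,0.0000)
R[0][0] = -0.8660

-0.866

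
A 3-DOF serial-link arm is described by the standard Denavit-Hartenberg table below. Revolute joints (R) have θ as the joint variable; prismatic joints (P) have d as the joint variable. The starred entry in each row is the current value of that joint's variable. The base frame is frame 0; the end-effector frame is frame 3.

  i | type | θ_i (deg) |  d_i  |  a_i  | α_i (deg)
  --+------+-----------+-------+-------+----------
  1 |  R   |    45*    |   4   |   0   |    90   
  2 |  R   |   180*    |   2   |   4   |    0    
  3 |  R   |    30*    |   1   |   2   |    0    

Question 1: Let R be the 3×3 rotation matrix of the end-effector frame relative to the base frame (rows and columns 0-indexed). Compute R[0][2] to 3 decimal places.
0.707

End-effector z-axis (col 2 of R) = (0.7071,-0.7071,0.0000)
R[0][2] = 0.7071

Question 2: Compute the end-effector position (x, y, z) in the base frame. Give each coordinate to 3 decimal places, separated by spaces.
-1.932 -6.174 3.000

after link 1: o_1 = (0.0000, 0.0000, 4.0000)
after link 2: o_2 = (-1.4142, -4.2426, 4.0000)
after link 3: o_3 = (-1.9319, -6.1745, 3.0000)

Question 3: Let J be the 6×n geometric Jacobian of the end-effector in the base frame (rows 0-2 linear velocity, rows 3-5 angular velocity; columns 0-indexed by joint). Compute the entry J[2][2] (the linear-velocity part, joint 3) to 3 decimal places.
-1.732

axis z_2 = (0.7071,-0.7071,0.0000); lever o_n−o_2 = (-0.5176,-1.9319,-1.0000)
cross product → J_v[:, 2] = (0.7071,0.7071,-1.7321)
J_ω[:, 2] = z_2
entry J[2][2] = -1.7321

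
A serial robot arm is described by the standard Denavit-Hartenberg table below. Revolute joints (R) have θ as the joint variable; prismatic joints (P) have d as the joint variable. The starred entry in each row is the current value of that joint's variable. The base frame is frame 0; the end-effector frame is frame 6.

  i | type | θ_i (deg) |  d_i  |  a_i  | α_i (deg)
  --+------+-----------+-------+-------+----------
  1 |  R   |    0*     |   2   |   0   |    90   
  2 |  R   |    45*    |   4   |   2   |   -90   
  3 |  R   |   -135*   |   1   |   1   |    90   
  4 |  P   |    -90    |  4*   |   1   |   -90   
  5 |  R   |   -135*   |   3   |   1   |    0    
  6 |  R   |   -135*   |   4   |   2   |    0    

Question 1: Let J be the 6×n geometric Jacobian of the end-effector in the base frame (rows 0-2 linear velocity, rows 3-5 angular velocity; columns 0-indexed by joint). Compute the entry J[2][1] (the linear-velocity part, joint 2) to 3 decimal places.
axis z_1 = (0.0000,-1.0000,0.0000); lever o_n−o_1 = (-4.4393,-7.7426,-3.4393)
cross product → J_v[:, 1] = (3.4393,-0.0000,-4.4393)
J_ω[:, 1] = z_1
entry J[2][1] = -4.4393

-4.439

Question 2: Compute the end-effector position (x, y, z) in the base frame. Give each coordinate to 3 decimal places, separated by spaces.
-4.439 -7.743 -1.439

after link 1: o_1 = (0.0000, 0.0000, 2.0000)
after link 2: o_2 = (1.4142, -4.0000, 3.4142)
after link 3: o_3 = (0.2071, -4.7071, 3.6213)
after link 4: o_4 = (-1.0858, -1.8787, 0.9142)
after link 5: o_5 = (-3.4393, -3.5000, -0.4393)
after link 6: o_6 = (-4.4393, -7.7426, -1.4393)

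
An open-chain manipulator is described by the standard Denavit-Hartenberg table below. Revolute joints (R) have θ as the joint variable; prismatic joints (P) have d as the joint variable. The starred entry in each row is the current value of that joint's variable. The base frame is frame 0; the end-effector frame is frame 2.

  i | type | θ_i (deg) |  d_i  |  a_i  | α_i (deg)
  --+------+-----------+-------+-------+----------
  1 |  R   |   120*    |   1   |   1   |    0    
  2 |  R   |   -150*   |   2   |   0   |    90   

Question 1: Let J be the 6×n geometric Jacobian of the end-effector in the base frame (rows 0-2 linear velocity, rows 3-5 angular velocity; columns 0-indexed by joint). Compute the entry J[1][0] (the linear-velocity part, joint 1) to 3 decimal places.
axis z_0 = ẑ; lever o_n−o_0 = (-0.5000,0.8660,3.0000)
cross product → J_v[:, 0] = (-0.8660,-0.5000,0.0000)
J_ω[:, 0] = z_0
entry J[1][0] = -0.5000

-0.500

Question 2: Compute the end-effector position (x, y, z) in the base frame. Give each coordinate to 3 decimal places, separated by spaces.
after link 1: o_1 = (-0.5000, 0.8660, 1.0000)
after link 2: o_2 = (-0.5000, 0.8660, 3.0000)

-0.500 0.866 3.000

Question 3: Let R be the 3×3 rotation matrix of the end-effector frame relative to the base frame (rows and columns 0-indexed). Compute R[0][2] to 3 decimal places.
-0.500

End-effector z-axis (col 2 of R) = (-0.5000,-0.8660,0.0000)
R[0][2] = -0.5000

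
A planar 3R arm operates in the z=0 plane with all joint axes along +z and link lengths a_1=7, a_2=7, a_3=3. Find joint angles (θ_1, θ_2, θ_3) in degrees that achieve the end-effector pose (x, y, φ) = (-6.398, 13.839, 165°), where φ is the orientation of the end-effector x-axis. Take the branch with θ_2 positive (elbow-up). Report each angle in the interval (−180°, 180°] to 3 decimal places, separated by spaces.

90.007 29.987 45.006

wrist centre = target − a_3·(cos φ, sin φ) = (-3.5002, 13.0625)
cos θ_2 = (182.8816−7²−7²)/(2·7·7) = 0.8661; θ_2 = 29.9870° (elbow-up)
β = atan2(13.0625,-3.5002) = 105.0005°; ψ = atan2(3.4986,13.0630) = 14.9935°
θ_1 = β − ψ = 90.0070°
θ_3 = φ − θ_1 − θ_2 = 45.0060° (wrapped to (-180°,180°])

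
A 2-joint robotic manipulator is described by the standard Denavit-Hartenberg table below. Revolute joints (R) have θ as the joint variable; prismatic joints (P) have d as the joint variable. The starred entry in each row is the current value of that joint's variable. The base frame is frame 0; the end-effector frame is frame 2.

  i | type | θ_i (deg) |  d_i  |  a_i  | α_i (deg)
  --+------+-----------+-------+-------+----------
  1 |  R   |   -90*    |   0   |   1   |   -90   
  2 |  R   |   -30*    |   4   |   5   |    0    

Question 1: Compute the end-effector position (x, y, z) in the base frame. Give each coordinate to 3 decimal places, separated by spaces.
4.000 -5.330 2.500

after link 1: o_1 = (0.0000, -1.0000, 0.0000)
after link 2: o_2 = (4.0000, -5.3301, 2.5000)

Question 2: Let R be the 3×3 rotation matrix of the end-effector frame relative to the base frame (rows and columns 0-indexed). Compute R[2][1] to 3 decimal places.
-0.866

End-effector y-axis (col 1 of R) = (0.0000,-0.5000,-0.8660)
R[2][1] = -0.8660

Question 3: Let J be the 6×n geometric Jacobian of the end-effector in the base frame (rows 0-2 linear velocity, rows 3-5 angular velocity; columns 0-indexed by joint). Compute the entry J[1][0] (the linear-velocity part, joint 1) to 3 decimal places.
axis z_0 = ẑ; lever o_n−o_0 = (4.0000,-5.3301,2.5000)
cross product → J_v[:, 0] = (5.3301,4.0000,-0.0000)
J_ω[:, 0] = z_0
entry J[1][0] = 4.0000

4.000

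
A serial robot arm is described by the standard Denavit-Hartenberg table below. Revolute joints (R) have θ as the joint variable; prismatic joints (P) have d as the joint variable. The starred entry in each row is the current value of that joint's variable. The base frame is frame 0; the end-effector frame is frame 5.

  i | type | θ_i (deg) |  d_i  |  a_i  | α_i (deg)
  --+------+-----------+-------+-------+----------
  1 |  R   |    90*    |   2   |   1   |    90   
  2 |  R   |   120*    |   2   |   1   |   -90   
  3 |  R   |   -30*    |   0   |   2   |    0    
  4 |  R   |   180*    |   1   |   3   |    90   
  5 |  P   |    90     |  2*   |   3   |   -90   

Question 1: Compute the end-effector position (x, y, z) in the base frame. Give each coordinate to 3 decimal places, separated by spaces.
-0.232 -3.031 0.982

after link 1: o_1 = (0.0000, 1.0000, 2.0000)
after link 2: o_2 = (2.0000, 0.5000, 2.8660)
after link 3: o_3 = (3.0000, -0.3660, 4.3660)
after link 4: o_4 = (1.5000, 0.0670, 1.6160)
after link 5: o_5 = (-0.2321, -3.0311, 0.9821)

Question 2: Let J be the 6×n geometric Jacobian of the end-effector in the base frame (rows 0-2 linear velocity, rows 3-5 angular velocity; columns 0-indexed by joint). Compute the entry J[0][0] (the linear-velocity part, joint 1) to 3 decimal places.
axis z_0 = ẑ; lever o_n−o_0 = (-0.2321,-3.0311,0.9821)
cross product → J_v[:, 0] = (3.0311,-0.2321,0.0000)
J_ω[:, 0] = z_0
entry J[0][0] = 3.0311

3.031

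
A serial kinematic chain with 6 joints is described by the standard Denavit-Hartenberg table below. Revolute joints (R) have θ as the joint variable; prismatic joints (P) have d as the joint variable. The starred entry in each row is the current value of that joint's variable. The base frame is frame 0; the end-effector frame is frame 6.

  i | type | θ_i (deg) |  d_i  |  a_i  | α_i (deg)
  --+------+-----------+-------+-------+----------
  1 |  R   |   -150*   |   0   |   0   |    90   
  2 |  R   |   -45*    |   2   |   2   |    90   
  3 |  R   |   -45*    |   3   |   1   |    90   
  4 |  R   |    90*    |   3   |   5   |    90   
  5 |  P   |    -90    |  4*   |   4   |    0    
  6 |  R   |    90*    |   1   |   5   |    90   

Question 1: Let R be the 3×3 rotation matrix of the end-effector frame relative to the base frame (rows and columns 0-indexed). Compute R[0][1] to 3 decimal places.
End-effector y-axis (col 1 of R) = (-0.0795,-0.8624,-0.5000)
R[0][1] = -0.0795

-0.079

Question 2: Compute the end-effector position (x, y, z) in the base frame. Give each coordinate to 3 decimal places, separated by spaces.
after link 1: o_1 = (0.0000, 0.0000, 0.0000)
after link 2: o_2 = (-2.2247, 1.0249, -1.4142)
after link 3: o_3 = (-0.4671, 1.2232, -4.0355)
after link 4: o_4 = (4.9545, 1.9039, -6.0711)
after link 5: o_5 = (1.4904, -0.0961, -10.0711)
after link 6: o_6 = (4.4728, 0.8093, -14.1066)

4.473 0.809 -14.107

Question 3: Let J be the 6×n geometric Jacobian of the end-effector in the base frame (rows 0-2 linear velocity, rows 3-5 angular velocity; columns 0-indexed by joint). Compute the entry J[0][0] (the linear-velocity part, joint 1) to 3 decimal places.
-0.809

axis z_0 = ẑ; lever o_n−o_0 = (4.4728,0.8093,-14.1066)
cross product → J_v[:, 0] = (-0.8093,4.4728,0.0000)
J_ω[:, 0] = z_0
entry J[0][0] = -0.8093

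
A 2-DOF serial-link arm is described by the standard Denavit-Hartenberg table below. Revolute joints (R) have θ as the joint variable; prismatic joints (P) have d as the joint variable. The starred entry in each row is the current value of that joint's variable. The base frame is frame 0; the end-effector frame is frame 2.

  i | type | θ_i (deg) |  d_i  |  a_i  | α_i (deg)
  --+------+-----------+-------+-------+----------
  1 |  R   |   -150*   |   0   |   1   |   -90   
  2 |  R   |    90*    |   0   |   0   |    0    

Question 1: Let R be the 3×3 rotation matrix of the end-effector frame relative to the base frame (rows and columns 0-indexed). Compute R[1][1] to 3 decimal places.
0.500

End-effector y-axis (col 1 of R) = (0.8660,0.5000,-0.0000)
R[1][1] = 0.5000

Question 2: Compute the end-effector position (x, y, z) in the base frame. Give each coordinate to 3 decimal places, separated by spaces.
-0.866 -0.500 0.000

after link 1: o_1 = (-0.8660, -0.5000, 0.0000)
after link 2: o_2 = (-0.8660, -0.5000, 0.0000)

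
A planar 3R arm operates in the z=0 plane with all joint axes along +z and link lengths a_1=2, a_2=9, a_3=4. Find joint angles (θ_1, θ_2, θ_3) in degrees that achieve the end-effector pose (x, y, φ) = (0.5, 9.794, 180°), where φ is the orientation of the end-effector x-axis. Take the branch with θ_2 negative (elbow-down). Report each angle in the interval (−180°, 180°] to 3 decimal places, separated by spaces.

90.011 -30.014 120.003

wrist centre = target − a_3·(cos φ, sin φ) = (4.5000, 9.7940)
cos θ_2 = (116.1724−2²−9²)/(2·2·9) = 0.8659; θ_2 = -30.0143° (elbow-down)
β = atan2(9.7940,4.5000) = 65.3229°; ψ = atan2(-4.5019,9.7931) = -24.6885°
θ_1 = β − ψ = 90.0113°
θ_3 = φ − θ_1 − θ_2 = 120.0029° (wrapped to (-180°,180°])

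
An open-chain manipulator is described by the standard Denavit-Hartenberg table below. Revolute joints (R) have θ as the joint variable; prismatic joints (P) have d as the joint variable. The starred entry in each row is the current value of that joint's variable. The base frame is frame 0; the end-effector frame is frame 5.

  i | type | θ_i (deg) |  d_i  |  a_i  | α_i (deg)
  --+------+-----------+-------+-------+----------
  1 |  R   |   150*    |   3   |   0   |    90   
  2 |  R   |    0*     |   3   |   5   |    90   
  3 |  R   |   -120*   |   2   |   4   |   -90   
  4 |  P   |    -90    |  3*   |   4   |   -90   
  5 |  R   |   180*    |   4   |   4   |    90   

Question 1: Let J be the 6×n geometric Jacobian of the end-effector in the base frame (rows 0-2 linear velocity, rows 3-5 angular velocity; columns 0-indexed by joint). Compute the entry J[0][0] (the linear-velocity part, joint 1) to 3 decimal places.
2.902

axis z_0 = ẑ; lever o_n−o_0 = (-5.8301,-2.9019,1.0000)
cross product → J_v[:, 0] = (2.9019,-5.8301,0.0000)
J_ω[:, 0] = z_0
entry J[0][0] = 2.9019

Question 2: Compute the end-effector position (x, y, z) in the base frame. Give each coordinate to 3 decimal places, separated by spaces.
-5.830 -2.902 1.000

after link 1: o_1 = (0.0000, 0.0000, 3.0000)
after link 2: o_2 = (-2.8301, 5.0981, 3.0000)
after link 3: o_3 = (-2.8301, 1.0981, 1.0000)
after link 4: o_4 = (-5.8301, 1.0981, -3.0000)
after link 5: o_5 = (-5.8301, -2.9019, 1.0000)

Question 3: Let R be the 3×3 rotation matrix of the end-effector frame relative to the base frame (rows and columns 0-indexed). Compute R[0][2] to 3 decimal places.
End-effector z-axis (col 2 of R) = (1.0000,-0.0000,-0.0000)
R[0][2] = 1.0000

1.000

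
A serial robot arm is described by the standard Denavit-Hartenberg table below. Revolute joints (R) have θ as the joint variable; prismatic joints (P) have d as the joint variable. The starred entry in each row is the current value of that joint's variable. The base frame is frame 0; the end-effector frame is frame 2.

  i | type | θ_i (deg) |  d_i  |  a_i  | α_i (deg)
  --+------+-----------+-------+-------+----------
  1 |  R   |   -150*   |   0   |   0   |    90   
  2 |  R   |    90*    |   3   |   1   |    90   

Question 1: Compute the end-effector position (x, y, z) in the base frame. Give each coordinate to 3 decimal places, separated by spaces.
after link 1: o_1 = (0.0000, 0.0000, 0.0000)
after link 2: o_2 = (-1.5000, 2.5981, 1.0000)

-1.500 2.598 1.000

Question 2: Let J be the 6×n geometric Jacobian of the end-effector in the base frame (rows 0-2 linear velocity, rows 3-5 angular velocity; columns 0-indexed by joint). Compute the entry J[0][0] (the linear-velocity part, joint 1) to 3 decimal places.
-2.598

axis z_0 = ẑ; lever o_n−o_0 = (-1.5000,2.5981,1.0000)
cross product → J_v[:, 0] = (-2.5981,-1.5000,0.0000)
J_ω[:, 0] = z_0
entry J[0][0] = -2.5981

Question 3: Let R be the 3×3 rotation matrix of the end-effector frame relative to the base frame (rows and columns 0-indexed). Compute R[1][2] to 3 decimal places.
End-effector z-axis (col 2 of R) = (-0.8660,-0.5000,-0.0000)
R[1][2] = -0.5000

-0.500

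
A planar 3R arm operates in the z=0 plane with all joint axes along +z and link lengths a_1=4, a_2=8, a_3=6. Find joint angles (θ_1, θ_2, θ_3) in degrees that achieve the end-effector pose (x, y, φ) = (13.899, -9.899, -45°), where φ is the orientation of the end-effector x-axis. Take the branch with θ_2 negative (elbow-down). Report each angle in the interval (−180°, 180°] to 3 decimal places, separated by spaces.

0.014 -45.019 0.005

wrist centre = target − a_3·(cos φ, sin φ) = (9.6564, -5.6564)
cos θ_2 = (125.2397−4²−8²)/(2·4·8) = 0.7069; θ_2 = -45.0192° (elbow-down)
β = atan2(-5.6564,9.6564) = -30.3603°; ψ = atan2(-5.6587,9.6550) = -30.3745°
θ_1 = β − ψ = 0.0142°
θ_3 = φ − θ_1 − θ_2 = 0.0050° (wrapped to (-180°,180°])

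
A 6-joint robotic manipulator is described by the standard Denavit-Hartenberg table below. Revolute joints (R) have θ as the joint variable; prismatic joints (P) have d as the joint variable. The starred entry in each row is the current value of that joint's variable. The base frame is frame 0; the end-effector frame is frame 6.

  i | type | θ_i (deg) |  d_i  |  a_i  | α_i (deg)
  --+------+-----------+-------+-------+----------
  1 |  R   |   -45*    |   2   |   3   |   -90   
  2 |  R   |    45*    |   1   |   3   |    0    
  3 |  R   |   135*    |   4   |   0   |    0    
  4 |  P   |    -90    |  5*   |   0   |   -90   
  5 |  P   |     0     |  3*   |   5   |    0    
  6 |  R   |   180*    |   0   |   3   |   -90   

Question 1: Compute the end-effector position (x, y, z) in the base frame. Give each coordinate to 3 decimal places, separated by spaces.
after link 1: o_1 = (2.1213, -2.1213, 2.0000)
after link 2: o_2 = (4.3284, -2.9142, -0.1213)
after link 3: o_3 = (7.1569, -0.0858, -0.1213)
after link 4: o_4 = (10.6924, 3.4497, -0.1213)
after link 5: o_5 = (8.5711, 5.5711, -5.1213)
after link 6: o_6 = (8.5711, 5.5711, -2.1213)

8.571 5.571 -2.121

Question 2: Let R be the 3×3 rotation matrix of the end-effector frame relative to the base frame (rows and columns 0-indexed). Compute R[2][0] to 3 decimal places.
1.000

End-effector x-axis (col 0 of R) = (-0.0000,-0.0000,1.0000)
R[2][0] = 1.0000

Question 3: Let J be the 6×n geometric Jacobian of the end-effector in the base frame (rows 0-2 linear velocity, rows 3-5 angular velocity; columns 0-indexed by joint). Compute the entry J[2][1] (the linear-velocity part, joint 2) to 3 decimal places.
0.879

axis z_1 = (0.7071,0.7071,0.0000); lever o_n−o_1 = (6.4497,7.6924,-4.1213)
cross product → J_v[:, 1] = (-2.9142,2.9142,0.8787)
J_ω[:, 1] = z_1
entry J[2][1] = 0.8787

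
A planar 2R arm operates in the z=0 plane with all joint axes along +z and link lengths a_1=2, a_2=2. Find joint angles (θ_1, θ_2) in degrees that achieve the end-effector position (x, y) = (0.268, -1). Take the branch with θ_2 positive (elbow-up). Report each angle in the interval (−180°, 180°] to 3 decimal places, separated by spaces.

cos θ_2 = (1.0718−2²−2²)/(2·2·2) = -0.8660; θ_2 = 149.9996° (elbow-up)
β = atan2(-1.0000,0.2680) = -74.9973°; ψ = atan2(1.0000,0.2680) = 74.9998°
θ_1 = β − ψ = -149.9971°

-149.997 150.000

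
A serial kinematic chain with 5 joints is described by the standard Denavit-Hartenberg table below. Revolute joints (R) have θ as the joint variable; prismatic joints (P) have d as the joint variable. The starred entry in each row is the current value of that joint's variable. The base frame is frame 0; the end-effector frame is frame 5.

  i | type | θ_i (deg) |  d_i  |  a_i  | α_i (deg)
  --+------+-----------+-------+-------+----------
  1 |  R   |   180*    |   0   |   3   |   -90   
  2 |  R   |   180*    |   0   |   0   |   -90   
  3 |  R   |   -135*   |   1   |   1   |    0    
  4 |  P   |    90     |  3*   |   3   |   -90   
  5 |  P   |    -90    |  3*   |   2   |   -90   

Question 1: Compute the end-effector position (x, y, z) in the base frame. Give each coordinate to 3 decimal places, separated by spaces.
0.536 -0.707 6.000

after link 1: o_1 = (-3.0000, 0.0000, 0.0000)
after link 2: o_2 = (-3.0000, 0.0000, 0.0000)
after link 3: o_3 = (-3.7071, -0.7071, 1.0000)
after link 4: o_4 = (-1.5858, -2.8284, 4.0000)
after link 5: o_5 = (0.5355, -0.7071, 6.0000)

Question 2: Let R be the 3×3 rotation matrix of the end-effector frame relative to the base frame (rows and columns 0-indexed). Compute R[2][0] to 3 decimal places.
1.000

End-effector x-axis (col 0 of R) = (0.0000,-0.0000,1.0000)
R[2][0] = 1.0000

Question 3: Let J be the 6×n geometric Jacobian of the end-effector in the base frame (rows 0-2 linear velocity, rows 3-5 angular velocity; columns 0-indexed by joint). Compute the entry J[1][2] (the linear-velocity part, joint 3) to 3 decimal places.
axis z_2 = (0.0000,-0.0000,1.0000); lever o_n−o_2 = (3.5355,-0.7071,6.0000)
cross product → J_v[:, 2] = (0.7071,3.5355,-0.0000)
J_ω[:, 2] = z_2
entry J[1][2] = 3.5355

3.536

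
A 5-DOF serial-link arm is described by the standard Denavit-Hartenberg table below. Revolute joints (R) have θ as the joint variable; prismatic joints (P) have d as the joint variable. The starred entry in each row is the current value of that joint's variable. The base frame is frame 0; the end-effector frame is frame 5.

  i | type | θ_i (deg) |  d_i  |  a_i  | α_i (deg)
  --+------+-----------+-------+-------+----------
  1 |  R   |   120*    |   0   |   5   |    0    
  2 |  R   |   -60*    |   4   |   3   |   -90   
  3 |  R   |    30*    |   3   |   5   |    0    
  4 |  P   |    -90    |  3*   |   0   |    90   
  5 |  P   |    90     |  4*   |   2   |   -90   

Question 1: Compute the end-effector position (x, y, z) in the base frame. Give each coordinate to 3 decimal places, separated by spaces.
-7.495 11.678 3.500

after link 1: o_1 = (-2.5000, 4.3301, 0.0000)
after link 2: o_2 = (-1.0000, 6.9282, 4.0000)
after link 3: o_3 = (-1.4330, 12.1782, 1.5000)
after link 4: o_4 = (-4.0311, 13.6782, 1.5000)
after link 5: o_5 = (-7.4952, 11.6782, 3.5000)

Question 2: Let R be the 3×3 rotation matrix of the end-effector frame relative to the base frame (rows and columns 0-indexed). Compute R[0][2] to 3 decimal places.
-0.250

End-effector z-axis (col 2 of R) = (-0.2500,-0.4330,-0.8660)
R[0][2] = -0.2500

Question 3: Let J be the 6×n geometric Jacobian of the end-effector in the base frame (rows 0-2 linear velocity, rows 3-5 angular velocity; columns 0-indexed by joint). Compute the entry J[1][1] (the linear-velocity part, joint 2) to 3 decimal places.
-4.995

axis z_1 = (0.0000,0.0000,1.0000); lever o_n−o_1 = (-4.9952,7.3481,3.5000)
cross product → J_v[:, 1] = (-7.3481,-4.9952,0.0000)
J_ω[:, 1] = z_1
entry J[1][1] = -4.9952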